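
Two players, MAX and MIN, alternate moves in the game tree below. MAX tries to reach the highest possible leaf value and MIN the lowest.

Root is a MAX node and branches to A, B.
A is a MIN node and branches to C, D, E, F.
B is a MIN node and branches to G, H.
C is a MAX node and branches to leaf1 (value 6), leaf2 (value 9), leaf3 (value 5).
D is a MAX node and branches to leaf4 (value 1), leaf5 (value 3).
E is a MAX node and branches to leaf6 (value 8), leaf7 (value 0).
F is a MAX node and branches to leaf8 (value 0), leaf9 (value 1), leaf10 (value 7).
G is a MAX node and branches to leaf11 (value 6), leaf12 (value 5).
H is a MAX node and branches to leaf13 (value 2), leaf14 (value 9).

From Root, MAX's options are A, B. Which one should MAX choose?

B

C (MAX): max(6, 9, 5) = 9
D (MAX): max(1, 3) = 3
E (MAX): max(8, 0) = 8
F (MAX): max(0, 1, 7) = 7
A (MIN): min(9, 3, 8, 7) = 3
G (MAX): max(6, 5) = 6
H (MAX): max(2, 9) = 9
B (MIN): min(6, 9) = 6
Root (MAX): max(3, 6) = 6
MAX at Root wants the highest of {A=3, B=6}, so chooses B.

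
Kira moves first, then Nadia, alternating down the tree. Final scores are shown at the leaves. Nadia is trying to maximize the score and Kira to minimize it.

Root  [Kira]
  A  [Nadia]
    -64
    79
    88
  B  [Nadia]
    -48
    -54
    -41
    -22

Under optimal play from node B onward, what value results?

-22

B (Nadia): max(-48, -54, -41, -22) = -22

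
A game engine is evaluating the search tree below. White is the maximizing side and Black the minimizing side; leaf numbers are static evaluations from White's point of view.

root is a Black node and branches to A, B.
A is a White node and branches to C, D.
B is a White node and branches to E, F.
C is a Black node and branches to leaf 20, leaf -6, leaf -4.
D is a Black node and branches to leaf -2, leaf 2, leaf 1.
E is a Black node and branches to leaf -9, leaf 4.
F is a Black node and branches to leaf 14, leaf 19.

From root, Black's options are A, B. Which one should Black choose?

C (Black): min(20, -6, -4) = -6
D (Black): min(-2, 2, 1) = -2
A (White): max(-6, -2) = -2
E (Black): min(-9, 4) = -9
F (Black): min(14, 19) = 14
B (White): max(-9, 14) = 14
root (Black): min(-2, 14) = -2
Black at root wants the lowest of {A=-2, B=14}, so chooses A.

A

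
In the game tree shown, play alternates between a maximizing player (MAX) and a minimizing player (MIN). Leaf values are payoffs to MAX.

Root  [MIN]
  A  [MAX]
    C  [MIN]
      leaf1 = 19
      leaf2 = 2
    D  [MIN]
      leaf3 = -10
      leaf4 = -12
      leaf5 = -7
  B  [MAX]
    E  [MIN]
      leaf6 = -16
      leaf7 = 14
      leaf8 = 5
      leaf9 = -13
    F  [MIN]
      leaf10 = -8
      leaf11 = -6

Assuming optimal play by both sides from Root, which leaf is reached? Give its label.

C (MIN): min(19, 2) = 2
D (MIN): min(-10, -12, -7) = -12
A (MAX): max(2, -12) = 2
E (MIN): min(-16, 14, 5, -13) = -16
F (MIN): min(-8, -6) = -8
B (MAX): max(-16, -8) = -8
Root (MIN): min(2, -8) = -8
At Root, MIN picks B (lowest: -8).
At B, MAX picks F (highest: -8).
At F, MIN picks leaf10 (lowest: -8).
Terminal value -8.

leaf10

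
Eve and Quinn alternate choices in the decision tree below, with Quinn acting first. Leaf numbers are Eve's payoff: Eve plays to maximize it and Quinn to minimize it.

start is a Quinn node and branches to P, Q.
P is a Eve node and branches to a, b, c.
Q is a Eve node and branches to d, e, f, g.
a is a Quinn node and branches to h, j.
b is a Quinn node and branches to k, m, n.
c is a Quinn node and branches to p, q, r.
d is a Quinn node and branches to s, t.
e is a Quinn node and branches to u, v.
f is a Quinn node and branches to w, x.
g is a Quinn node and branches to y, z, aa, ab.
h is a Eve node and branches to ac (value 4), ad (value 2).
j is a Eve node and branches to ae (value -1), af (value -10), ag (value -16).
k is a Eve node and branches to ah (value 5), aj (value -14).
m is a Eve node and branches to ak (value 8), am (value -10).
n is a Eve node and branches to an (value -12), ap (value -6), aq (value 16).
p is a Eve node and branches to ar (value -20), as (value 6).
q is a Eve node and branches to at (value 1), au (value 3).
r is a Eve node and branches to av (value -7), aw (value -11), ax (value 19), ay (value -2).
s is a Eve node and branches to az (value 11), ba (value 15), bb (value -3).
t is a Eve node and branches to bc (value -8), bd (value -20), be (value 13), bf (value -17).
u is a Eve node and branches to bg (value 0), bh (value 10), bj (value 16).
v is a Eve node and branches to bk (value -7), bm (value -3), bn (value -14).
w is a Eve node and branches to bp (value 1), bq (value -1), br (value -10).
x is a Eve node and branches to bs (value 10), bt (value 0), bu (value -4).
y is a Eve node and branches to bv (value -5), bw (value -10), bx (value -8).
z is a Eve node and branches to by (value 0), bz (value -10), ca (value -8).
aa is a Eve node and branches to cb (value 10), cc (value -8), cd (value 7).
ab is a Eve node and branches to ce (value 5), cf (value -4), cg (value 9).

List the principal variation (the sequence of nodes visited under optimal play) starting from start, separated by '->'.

h (Eve): max(4, 2) = 4
j (Eve): max(-1, -10, -16) = -1
a (Quinn): min(4, -1) = -1
k (Eve): max(5, -14) = 5
m (Eve): max(8, -10) = 8
n (Eve): max(-12, -6, 16) = 16
b (Quinn): min(5, 8, 16) = 5
p (Eve): max(-20, 6) = 6
q (Eve): max(1, 3) = 3
r (Eve): max(-7, -11, 19, -2) = 19
c (Quinn): min(6, 3, 19) = 3
P (Eve): max(-1, 5, 3) = 5
s (Eve): max(11, 15, -3) = 15
t (Eve): max(-8, -20, 13, -17) = 13
d (Quinn): min(15, 13) = 13
u (Eve): max(0, 10, 16) = 16
v (Eve): max(-7, -3, -14) = -3
e (Quinn): min(16, -3) = -3
w (Eve): max(1, -1, -10) = 1
x (Eve): max(10, 0, -4) = 10
f (Quinn): min(1, 10) = 1
y (Eve): max(-5, -10, -8) = -5
z (Eve): max(0, -10, -8) = 0
aa (Eve): max(10, -8, 7) = 10
ab (Eve): max(5, -4, 9) = 9
g (Quinn): min(-5, 0, 10, 9) = -5
Q (Eve): max(13, -3, 1, -5) = 13
start (Quinn): min(5, 13) = 5
At start, Quinn picks P (lowest: 5).
At P, Eve picks b (highest: 5).
At b, Quinn picks k (lowest: 5).
At k, Eve picks ah (highest: 5).
Terminal value 5.

start -> P -> b -> k -> ah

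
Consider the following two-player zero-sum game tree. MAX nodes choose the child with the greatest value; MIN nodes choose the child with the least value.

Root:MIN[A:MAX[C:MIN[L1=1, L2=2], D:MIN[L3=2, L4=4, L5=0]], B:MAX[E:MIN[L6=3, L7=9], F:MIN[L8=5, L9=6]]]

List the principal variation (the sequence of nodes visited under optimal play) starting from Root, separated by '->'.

C (MIN): min(1, 2) = 1
D (MIN): min(2, 4, 0) = 0
A (MAX): max(1, 0) = 1
E (MIN): min(3, 9) = 3
F (MIN): min(5, 6) = 5
B (MAX): max(3, 5) = 5
Root (MIN): min(1, 5) = 1
At Root, MIN picks A (lowest: 1).
At A, MAX picks C (highest: 1).
At C, MIN picks L1 (lowest: 1).
Terminal value 1.

Root -> A -> C -> L1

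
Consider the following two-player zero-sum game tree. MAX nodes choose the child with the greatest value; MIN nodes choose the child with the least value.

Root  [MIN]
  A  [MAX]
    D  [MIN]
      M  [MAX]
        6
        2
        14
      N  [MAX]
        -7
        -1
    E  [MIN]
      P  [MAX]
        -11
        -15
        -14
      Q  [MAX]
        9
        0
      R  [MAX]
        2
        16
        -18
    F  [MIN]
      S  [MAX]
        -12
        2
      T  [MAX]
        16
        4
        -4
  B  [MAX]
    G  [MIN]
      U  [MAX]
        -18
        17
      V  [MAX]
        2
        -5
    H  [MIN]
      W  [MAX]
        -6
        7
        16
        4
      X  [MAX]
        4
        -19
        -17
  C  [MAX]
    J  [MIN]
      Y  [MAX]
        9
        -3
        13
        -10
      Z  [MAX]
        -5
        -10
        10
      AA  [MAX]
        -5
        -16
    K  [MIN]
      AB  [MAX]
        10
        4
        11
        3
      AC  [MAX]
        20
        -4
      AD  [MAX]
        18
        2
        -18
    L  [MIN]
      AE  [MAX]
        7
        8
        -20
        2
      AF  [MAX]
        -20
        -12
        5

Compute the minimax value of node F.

S (MAX): max(-12, 2) = 2
T (MAX): max(16, 4, -4) = 16
F (MIN): min(2, 16) = 2

2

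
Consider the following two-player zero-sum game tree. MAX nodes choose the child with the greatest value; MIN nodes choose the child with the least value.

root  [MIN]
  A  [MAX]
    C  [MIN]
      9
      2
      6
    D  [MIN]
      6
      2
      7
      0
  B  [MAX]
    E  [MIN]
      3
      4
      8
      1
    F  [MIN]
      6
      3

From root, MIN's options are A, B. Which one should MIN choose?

C (MIN): min(9, 2, 6) = 2
D (MIN): min(6, 2, 7, 0) = 0
A (MAX): max(2, 0) = 2
E (MIN): min(3, 4, 8, 1) = 1
F (MIN): min(6, 3) = 3
B (MAX): max(1, 3) = 3
root (MIN): min(2, 3) = 2
MIN at root wants the lowest of {A=2, B=3}, so chooses A.

A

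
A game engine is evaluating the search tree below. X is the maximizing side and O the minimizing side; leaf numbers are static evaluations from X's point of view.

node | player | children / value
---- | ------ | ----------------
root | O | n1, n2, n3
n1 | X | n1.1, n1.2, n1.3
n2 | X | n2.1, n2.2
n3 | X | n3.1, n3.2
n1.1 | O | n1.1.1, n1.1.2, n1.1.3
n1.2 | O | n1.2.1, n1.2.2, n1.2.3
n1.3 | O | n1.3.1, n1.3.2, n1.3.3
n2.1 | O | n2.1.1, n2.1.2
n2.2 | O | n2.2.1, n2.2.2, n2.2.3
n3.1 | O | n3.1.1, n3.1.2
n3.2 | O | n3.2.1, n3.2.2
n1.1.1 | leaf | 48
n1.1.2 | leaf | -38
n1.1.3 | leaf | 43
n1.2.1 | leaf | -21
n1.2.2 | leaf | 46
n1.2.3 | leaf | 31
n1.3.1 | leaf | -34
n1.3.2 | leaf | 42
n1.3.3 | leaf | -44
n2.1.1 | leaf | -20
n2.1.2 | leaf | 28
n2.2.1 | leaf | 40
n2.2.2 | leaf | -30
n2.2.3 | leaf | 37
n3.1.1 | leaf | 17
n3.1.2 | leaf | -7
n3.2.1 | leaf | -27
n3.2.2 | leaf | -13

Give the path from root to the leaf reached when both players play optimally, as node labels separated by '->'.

root -> n1 -> n1.2 -> n1.2.1

n1.1 (O): min(48, -38, 43) = -38
n1.2 (O): min(-21, 46, 31) = -21
n1.3 (O): min(-34, 42, -44) = -44
n1 (X): max(-38, -21, -44) = -21
n2.1 (O): min(-20, 28) = -20
n2.2 (O): min(40, -30, 37) = -30
n2 (X): max(-20, -30) = -20
n3.1 (O): min(17, -7) = -7
n3.2 (O): min(-27, -13) = -27
n3 (X): max(-7, -27) = -7
root (O): min(-21, -20, -7) = -21
At root, O picks n1 (lowest: -21).
At n1, X picks n1.2 (highest: -21).
At n1.2, O picks n1.2.1 (lowest: -21).
Terminal value -21.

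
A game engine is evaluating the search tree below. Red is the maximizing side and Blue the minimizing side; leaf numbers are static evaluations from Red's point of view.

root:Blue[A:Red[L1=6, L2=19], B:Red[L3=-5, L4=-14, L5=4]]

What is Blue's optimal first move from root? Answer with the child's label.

A (Red): max(6, 19) = 19
B (Red): max(-5, -14, 4) = 4
root (Blue): min(19, 4) = 4
Blue at root wants the lowest of {A=19, B=4}, so chooses B.

B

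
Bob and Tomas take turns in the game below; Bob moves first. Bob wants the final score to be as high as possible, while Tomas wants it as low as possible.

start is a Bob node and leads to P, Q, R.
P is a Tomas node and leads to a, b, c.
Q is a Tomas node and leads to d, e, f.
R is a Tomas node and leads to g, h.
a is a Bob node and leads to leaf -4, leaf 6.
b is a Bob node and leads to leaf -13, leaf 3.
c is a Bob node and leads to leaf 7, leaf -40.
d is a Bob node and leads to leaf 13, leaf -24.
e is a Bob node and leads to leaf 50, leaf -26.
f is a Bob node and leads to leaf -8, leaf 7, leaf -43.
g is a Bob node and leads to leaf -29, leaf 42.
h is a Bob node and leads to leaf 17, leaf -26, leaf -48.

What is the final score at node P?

3

a (Bob): max(-4, 6) = 6
b (Bob): max(-13, 3) = 3
c (Bob): max(7, -40) = 7
P (Tomas): min(6, 3, 7) = 3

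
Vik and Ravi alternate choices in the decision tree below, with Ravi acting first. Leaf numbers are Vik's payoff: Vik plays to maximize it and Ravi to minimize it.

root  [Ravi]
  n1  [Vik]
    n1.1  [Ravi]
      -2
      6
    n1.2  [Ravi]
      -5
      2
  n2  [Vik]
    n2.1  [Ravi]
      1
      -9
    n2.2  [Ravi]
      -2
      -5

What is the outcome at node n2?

-5

n2.1 (Ravi): min(1, -9) = -9
n2.2 (Ravi): min(-2, -5) = -5
n2 (Vik): max(-9, -5) = -5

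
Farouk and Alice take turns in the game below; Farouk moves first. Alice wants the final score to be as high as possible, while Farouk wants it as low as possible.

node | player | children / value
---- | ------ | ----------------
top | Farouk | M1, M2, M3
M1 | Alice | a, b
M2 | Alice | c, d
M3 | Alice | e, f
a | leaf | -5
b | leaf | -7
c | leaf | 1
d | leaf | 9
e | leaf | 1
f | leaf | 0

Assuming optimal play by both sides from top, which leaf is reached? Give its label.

a

M1 (Alice): max(-5, -7) = -5
M2 (Alice): max(1, 9) = 9
M3 (Alice): max(1, 0) = 1
top (Farouk): min(-5, 9, 1) = -5
At top, Farouk picks M1 (lowest: -5).
At M1, Alice picks a (highest: -5).
Terminal value -5.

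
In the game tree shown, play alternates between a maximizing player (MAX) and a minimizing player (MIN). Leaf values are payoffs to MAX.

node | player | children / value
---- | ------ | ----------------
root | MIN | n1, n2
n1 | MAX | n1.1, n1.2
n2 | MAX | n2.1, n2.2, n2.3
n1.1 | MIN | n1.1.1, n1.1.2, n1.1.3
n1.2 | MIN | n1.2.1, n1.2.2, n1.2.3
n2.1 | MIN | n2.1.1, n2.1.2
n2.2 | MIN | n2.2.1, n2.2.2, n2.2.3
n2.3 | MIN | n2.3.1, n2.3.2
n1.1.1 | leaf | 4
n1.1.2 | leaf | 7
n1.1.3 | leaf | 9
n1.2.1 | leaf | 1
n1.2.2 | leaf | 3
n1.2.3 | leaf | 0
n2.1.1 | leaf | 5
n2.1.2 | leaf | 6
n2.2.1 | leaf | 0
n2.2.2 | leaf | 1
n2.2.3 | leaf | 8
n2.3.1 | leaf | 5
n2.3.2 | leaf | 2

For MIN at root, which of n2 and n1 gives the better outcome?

n2.1 (MIN): min(5, 6) = 5
n2.2 (MIN): min(0, 1, 8) = 0
n2.3 (MIN): min(5, 2) = 2
n2 (MAX): max(5, 0, 2) = 5
n1.1 (MIN): min(4, 7, 9) = 4
n1.2 (MIN): min(1, 3, 0) = 0
n1 (MAX): max(4, 0) = 4
MIN prefers the lower value; n2=5, n1=4. n1 is better since 4 < 5.

n1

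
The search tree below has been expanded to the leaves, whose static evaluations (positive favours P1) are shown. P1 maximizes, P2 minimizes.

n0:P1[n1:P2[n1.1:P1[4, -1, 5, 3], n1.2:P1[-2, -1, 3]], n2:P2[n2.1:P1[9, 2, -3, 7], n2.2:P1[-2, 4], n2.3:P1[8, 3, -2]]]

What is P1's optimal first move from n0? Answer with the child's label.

n2

n1.1 (P1): max(4, -1, 5, 3) = 5
n1.2 (P1): max(-2, -1, 3) = 3
n1 (P2): min(5, 3) = 3
n2.1 (P1): max(9, 2, -3, 7) = 9
n2.2 (P1): max(-2, 4) = 4
n2.3 (P1): max(8, 3, -2) = 8
n2 (P2): min(9, 4, 8) = 4
n0 (P1): max(3, 4) = 4
P1 at n0 wants the highest of {n1=3, n2=4}, so chooses n2.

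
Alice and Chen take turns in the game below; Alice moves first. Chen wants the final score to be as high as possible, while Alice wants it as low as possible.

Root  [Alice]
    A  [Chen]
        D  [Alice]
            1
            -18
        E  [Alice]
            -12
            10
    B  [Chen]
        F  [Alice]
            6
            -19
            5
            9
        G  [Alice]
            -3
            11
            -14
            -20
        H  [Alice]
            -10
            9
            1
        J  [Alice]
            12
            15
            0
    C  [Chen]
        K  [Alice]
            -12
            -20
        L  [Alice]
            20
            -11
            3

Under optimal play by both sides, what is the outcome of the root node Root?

D (Alice): min(1, -18) = -18
E (Alice): min(-12, 10) = -12
A (Chen): max(-18, -12) = -12
F (Alice): min(6, -19, 5, 9) = -19
G (Alice): min(-3, 11, -14, -20) = -20
H (Alice): min(-10, 9, 1) = -10
J (Alice): min(12, 15, 0) = 0
B (Chen): max(-19, -20, -10, 0) = 0
K (Alice): min(-12, -20) = -20
L (Alice): min(20, -11, 3) = -11
C (Chen): max(-20, -11) = -11
Root (Alice): min(-12, 0, -11) = -12

-12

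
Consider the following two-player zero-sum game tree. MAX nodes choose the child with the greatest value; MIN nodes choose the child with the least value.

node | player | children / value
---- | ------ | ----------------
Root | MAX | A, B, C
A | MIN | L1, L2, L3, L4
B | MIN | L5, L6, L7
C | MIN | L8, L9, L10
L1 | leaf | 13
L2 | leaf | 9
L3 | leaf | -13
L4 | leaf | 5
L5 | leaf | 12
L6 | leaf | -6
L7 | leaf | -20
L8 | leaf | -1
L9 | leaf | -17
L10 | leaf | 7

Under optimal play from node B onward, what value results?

-20

B (MIN): min(12, -6, -20) = -20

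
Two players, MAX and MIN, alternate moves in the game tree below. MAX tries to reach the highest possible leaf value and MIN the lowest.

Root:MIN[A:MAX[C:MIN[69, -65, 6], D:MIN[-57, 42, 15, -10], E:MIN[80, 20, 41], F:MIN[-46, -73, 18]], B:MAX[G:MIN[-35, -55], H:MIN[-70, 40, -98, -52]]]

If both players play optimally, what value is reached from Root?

C (MIN): min(69, -65, 6) = -65
D (MIN): min(-57, 42, 15, -10) = -57
E (MIN): min(80, 20, 41) = 20
F (MIN): min(-46, -73, 18) = -73
A (MAX): max(-65, -57, 20, -73) = 20
G (MIN): min(-35, -55) = -55
H (MIN): min(-70, 40, -98, -52) = -98
B (MAX): max(-55, -98) = -55
Root (MIN): min(20, -55) = -55

-55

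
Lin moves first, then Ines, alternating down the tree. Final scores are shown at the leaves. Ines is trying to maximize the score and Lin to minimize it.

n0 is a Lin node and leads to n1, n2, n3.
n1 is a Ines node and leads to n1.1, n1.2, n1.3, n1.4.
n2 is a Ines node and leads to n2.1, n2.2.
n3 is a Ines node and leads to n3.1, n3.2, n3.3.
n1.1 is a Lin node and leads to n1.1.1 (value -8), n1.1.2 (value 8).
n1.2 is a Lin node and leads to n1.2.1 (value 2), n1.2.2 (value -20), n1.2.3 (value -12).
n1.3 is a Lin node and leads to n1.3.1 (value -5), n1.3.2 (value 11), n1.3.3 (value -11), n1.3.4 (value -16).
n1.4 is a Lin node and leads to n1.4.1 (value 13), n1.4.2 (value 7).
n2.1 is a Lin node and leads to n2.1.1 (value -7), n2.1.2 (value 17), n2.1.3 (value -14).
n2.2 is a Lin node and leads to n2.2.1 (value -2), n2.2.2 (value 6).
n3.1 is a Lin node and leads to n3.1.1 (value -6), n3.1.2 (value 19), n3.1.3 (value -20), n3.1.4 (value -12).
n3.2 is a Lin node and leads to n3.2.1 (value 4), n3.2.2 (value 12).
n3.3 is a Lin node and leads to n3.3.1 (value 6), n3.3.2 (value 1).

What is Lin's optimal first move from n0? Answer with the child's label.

n1.1 (Lin): min(-8, 8) = -8
n1.2 (Lin): min(2, -20, -12) = -20
n1.3 (Lin): min(-5, 11, -11, -16) = -16
n1.4 (Lin): min(13, 7) = 7
n1 (Ines): max(-8, -20, -16, 7) = 7
n2.1 (Lin): min(-7, 17, -14) = -14
n2.2 (Lin): min(-2, 6) = -2
n2 (Ines): max(-14, -2) = -2
n3.1 (Lin): min(-6, 19, -20, -12) = -20
n3.2 (Lin): min(4, 12) = 4
n3.3 (Lin): min(6, 1) = 1
n3 (Ines): max(-20, 4, 1) = 4
n0 (Lin): min(7, -2, 4) = -2
Lin at n0 wants the lowest of {n1=7, n2=-2, n3=4}, so chooses n2.

n2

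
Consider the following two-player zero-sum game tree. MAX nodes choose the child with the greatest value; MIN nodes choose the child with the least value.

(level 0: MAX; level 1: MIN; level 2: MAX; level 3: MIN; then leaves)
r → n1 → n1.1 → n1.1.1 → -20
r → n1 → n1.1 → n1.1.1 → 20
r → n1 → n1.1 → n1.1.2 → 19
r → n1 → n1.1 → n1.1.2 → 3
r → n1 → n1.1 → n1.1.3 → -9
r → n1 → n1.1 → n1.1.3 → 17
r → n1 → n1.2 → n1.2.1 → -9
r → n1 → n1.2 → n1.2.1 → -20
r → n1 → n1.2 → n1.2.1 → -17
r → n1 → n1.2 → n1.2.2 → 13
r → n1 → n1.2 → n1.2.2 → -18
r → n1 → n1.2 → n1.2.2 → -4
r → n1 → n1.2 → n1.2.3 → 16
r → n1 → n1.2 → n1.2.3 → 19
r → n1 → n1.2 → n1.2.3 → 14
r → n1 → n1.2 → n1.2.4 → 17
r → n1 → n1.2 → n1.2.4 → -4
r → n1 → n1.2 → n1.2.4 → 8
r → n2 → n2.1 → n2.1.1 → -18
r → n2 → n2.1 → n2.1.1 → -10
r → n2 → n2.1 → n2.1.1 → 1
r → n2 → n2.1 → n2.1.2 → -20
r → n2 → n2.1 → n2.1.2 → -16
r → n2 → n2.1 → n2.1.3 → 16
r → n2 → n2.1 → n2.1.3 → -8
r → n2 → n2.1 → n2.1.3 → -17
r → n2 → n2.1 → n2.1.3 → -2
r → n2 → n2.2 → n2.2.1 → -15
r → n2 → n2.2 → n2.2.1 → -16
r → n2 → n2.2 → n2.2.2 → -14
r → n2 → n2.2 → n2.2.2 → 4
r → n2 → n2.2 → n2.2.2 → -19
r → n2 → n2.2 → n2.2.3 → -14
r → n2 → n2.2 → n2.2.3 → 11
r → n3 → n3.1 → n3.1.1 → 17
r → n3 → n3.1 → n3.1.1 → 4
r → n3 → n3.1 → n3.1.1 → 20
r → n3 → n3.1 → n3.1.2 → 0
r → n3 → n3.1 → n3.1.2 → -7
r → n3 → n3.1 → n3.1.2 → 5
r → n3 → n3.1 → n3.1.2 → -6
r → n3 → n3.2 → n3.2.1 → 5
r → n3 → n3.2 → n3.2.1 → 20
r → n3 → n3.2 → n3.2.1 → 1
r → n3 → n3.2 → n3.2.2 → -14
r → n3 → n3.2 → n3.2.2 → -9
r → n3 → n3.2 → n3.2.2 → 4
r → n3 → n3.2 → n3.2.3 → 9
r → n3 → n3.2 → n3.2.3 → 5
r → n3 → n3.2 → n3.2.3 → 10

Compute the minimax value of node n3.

4

n3.1.1 (MIN): min(17, 4, 20) = 4
n3.1.2 (MIN): min(0, -7, 5, -6) = -7
n3.1 (MAX): max(4, -7) = 4
n3.2.1 (MIN): min(5, 20, 1) = 1
n3.2.2 (MIN): min(-14, -9, 4) = -14
n3.2.3 (MIN): min(9, 5, 10) = 5
n3.2 (MAX): max(1, -14, 5) = 5
n3 (MIN): min(4, 5) = 4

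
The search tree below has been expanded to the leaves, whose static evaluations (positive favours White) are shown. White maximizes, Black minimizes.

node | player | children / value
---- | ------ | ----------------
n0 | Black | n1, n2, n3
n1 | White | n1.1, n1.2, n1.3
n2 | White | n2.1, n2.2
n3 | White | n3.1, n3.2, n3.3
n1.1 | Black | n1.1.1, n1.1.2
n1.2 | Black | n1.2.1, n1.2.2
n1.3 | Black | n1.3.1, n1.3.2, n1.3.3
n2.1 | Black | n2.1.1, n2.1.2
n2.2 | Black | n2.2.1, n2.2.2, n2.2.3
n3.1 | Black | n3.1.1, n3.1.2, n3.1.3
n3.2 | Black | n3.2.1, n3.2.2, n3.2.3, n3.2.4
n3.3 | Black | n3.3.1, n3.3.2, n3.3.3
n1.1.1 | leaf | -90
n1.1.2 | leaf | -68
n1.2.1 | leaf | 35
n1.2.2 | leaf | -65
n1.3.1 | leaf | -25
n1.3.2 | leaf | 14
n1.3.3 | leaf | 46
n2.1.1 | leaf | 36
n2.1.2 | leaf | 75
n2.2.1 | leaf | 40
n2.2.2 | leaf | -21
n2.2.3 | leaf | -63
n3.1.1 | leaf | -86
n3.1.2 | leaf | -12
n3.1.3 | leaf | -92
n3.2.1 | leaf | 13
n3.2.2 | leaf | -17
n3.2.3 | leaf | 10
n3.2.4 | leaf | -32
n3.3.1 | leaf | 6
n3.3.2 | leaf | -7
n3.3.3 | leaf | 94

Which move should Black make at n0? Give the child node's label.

n1.1 (Black): min(-90, -68) = -90
n1.2 (Black): min(35, -65) = -65
n1.3 (Black): min(-25, 14, 46) = -25
n1 (White): max(-90, -65, -25) = -25
n2.1 (Black): min(36, 75) = 36
n2.2 (Black): min(40, -21, -63) = -63
n2 (White): max(36, -63) = 36
n3.1 (Black): min(-86, -12, -92) = -92
n3.2 (Black): min(13, -17, 10, -32) = -32
n3.3 (Black): min(6, -7, 94) = -7
n3 (White): max(-92, -32, -7) = -7
n0 (Black): min(-25, 36, -7) = -25
Black at n0 wants the lowest of {n1=-25, n2=36, n3=-7}, so chooses n1.

n1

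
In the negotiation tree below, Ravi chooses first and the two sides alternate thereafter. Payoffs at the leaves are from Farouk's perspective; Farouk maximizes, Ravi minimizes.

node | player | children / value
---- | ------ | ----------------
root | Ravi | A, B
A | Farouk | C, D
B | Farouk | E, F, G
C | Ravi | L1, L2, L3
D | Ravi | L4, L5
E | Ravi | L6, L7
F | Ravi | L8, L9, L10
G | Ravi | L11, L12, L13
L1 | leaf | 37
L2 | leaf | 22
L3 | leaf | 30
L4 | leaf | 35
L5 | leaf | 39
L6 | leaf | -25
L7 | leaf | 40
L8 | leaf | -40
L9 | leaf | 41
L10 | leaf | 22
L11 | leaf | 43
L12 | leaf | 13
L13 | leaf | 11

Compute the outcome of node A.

C (Ravi): min(37, 22, 30) = 22
D (Ravi): min(35, 39) = 35
A (Farouk): max(22, 35) = 35

35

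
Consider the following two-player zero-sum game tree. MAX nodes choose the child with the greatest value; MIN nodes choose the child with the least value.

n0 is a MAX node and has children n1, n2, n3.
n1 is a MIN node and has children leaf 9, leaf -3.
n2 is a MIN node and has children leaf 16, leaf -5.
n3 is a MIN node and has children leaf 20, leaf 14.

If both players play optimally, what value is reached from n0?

n1 (MIN): min(9, -3) = -3
n2 (MIN): min(16, -5) = -5
n3 (MIN): min(20, 14) = 14
n0 (MAX): max(-3, -5, 14) = 14

14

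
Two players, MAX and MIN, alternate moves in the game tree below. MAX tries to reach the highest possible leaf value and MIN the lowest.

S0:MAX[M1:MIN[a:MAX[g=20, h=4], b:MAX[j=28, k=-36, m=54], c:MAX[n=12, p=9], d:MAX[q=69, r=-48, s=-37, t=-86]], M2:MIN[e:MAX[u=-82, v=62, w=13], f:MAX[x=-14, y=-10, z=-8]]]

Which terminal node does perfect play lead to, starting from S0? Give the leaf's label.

n

a (MAX): max(20, 4) = 20
b (MAX): max(28, -36, 54) = 54
c (MAX): max(12, 9) = 12
d (MAX): max(69, -48, -37, -86) = 69
M1 (MIN): min(20, 54, 12, 69) = 12
e (MAX): max(-82, 62, 13) = 62
f (MAX): max(-14, -10, -8) = -8
M2 (MIN): min(62, -8) = -8
S0 (MAX): max(12, -8) = 12
At S0, MAX picks M1 (highest: 12).
At M1, MIN picks c (lowest: 12).
At c, MAX picks n (highest: 12).
Terminal value 12.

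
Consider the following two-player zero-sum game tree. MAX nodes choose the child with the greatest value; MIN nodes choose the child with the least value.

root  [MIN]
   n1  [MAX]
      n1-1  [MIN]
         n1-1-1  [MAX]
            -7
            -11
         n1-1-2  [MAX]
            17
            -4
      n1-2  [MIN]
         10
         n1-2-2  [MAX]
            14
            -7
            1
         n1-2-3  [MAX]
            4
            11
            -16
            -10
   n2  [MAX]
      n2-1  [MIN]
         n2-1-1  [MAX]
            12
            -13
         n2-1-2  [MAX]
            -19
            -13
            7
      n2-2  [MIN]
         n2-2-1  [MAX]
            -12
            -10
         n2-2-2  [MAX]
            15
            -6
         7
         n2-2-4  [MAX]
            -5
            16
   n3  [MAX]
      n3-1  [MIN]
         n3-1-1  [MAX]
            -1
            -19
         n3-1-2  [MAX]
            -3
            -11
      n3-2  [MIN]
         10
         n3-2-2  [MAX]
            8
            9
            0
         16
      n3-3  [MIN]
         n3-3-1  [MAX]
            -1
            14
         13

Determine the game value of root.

n1-1-1 (MAX): max(-7, -11) = -7
n1-1-2 (MAX): max(17, -4) = 17
n1-1 (MIN): min(-7, 17) = -7
n1-2-2 (MAX): max(14, -7, 1) = 14
n1-2-3 (MAX): max(4, 11, -16, -10) = 11
n1-2 (MIN): min(10, 14, 11) = 10
n1 (MAX): max(-7, 10) = 10
n2-1-1 (MAX): max(12, -13) = 12
n2-1-2 (MAX): max(-19, -13, 7) = 7
n2-1 (MIN): min(12, 7) = 7
n2-2-1 (MAX): max(-12, -10) = -10
n2-2-2 (MAX): max(15, -6) = 15
n2-2-4 (MAX): max(-5, 16) = 16
n2-2 (MIN): min(-10, 15, 7, 16) = -10
n2 (MAX): max(7, -10) = 7
n3-1-1 (MAX): max(-1, -19) = -1
n3-1-2 (MAX): max(-3, -11) = -3
n3-1 (MIN): min(-1, -3) = -3
n3-2-2 (MAX): max(8, 9, 0) = 9
n3-2 (MIN): min(10, 9, 16) = 9
n3-3-1 (MAX): max(-1, 14) = 14
n3-3 (MIN): min(14, 13) = 13
n3 (MAX): max(-3, 9, 13) = 13
root (MIN): min(10, 7, 13) = 7

7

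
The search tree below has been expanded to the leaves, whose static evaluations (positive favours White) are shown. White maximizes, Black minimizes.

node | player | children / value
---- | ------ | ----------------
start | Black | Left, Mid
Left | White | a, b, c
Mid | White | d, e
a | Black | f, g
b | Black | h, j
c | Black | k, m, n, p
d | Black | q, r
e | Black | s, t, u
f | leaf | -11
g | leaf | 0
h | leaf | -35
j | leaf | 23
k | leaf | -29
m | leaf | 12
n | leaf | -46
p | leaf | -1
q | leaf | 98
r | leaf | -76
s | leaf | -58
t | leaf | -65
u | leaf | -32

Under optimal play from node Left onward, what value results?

a (Black): min(-11, 0) = -11
b (Black): min(-35, 23) = -35
c (Black): min(-29, 12, -46, -1) = -46
Left (White): max(-11, -35, -46) = -11

-11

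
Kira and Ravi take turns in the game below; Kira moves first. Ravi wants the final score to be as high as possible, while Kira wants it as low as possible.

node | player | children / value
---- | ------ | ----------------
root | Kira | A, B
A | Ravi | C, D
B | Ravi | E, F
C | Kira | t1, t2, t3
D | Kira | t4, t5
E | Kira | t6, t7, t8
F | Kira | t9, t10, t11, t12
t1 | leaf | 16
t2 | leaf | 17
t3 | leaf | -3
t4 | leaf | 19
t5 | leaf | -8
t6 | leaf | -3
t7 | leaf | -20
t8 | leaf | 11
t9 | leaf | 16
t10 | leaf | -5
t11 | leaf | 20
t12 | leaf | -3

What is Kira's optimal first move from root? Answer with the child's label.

B

C (Kira): min(16, 17, -3) = -3
D (Kira): min(19, -8) = -8
A (Ravi): max(-3, -8) = -3
E (Kira): min(-3, -20, 11) = -20
F (Kira): min(16, -5, 20, -3) = -5
B (Ravi): max(-20, -5) = -5
root (Kira): min(-3, -5) = -5
Kira at root wants the lowest of {A=-3, B=-5}, so chooses B.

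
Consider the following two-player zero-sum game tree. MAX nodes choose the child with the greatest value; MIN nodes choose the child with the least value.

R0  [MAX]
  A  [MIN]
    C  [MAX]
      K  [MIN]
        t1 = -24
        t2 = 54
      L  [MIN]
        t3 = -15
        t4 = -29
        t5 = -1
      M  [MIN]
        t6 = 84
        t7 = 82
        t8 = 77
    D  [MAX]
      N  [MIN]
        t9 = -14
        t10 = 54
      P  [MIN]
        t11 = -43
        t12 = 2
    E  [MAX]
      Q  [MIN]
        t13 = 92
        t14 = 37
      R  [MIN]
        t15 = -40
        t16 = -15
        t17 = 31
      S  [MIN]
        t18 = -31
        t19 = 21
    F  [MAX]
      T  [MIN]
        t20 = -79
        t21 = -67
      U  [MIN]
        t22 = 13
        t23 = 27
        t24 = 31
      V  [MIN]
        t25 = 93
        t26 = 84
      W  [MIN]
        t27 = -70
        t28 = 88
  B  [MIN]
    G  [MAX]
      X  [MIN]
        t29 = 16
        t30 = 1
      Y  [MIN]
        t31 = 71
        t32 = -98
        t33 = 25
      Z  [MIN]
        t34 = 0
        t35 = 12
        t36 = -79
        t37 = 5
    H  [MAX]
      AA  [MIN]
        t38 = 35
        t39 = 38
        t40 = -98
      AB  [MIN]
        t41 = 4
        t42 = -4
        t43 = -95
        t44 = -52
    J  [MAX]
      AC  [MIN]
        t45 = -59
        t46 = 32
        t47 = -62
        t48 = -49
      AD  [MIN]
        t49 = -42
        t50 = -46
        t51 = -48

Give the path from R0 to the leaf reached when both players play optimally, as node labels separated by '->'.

R0 -> A -> D -> N -> t9

K (MIN): min(-24, 54) = -24
L (MIN): min(-15, -29, -1) = -29
M (MIN): min(84, 82, 77) = 77
C (MAX): max(-24, -29, 77) = 77
N (MIN): min(-14, 54) = -14
P (MIN): min(-43, 2) = -43
D (MAX): max(-14, -43) = -14
Q (MIN): min(92, 37) = 37
R (MIN): min(-40, -15, 31) = -40
S (MIN): min(-31, 21) = -31
E (MAX): max(37, -40, -31) = 37
T (MIN): min(-79, -67) = -79
U (MIN): min(13, 27, 31) = 13
V (MIN): min(93, 84) = 84
W (MIN): min(-70, 88) = -70
F (MAX): max(-79, 13, 84, -70) = 84
A (MIN): min(77, -14, 37, 84) = -14
X (MIN): min(16, 1) = 1
Y (MIN): min(71, -98, 25) = -98
Z (MIN): min(0, 12, -79, 5) = -79
G (MAX): max(1, -98, -79) = 1
AA (MIN): min(35, 38, -98) = -98
AB (MIN): min(4, -4, -95, -52) = -95
H (MAX): max(-98, -95) = -95
AC (MIN): min(-59, 32, -62, -49) = -62
AD (MIN): min(-42, -46, -48) = -48
J (MAX): max(-62, -48) = -48
B (MIN): min(1, -95, -48) = -95
R0 (MAX): max(-14, -95) = -14
At R0, MAX picks A (highest: -14).
At A, MIN picks D (lowest: -14).
At D, MAX picks N (highest: -14).
At N, MIN picks t9 (lowest: -14).
Terminal value -14.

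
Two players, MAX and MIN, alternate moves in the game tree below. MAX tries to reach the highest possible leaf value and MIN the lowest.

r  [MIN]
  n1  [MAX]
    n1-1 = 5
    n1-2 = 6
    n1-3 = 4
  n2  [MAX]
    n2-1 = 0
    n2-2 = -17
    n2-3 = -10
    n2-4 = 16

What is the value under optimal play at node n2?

n2 (MAX): max(0, -17, -10, 16) = 16

16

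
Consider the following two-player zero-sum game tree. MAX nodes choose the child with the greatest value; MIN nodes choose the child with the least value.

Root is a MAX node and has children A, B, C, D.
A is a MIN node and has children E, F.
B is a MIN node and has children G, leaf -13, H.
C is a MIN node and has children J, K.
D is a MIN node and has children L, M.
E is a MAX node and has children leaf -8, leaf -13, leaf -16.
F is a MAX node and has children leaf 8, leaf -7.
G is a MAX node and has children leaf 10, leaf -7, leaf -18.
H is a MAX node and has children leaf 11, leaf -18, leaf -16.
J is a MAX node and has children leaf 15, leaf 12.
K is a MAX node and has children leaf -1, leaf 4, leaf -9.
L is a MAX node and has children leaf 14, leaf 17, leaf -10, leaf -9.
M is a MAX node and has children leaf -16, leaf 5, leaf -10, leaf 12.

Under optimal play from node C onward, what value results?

4

J (MAX): max(15, 12) = 15
K (MAX): max(-1, 4, -9) = 4
C (MIN): min(15, 4) = 4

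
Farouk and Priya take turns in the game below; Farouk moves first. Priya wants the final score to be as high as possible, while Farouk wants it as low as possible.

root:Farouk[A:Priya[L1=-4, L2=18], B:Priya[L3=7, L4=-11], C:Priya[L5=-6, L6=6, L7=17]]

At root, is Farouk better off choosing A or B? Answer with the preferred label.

B

A (Priya): max(-4, 18) = 18
B (Priya): max(7, -11) = 7
Farouk prefers the lower value; A=18, B=7. B is better since 7 < 18.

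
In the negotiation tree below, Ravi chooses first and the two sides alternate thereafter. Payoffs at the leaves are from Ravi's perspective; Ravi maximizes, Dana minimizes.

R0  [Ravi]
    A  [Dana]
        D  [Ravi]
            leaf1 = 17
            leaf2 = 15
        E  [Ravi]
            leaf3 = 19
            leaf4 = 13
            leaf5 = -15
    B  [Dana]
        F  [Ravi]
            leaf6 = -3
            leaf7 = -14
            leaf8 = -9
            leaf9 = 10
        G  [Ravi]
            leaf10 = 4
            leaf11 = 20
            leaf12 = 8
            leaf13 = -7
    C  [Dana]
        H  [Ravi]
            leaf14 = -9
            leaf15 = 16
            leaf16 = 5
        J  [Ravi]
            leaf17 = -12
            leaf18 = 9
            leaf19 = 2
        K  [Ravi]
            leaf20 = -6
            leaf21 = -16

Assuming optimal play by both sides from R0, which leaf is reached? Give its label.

D (Ravi): max(17, 15) = 17
E (Ravi): max(19, 13, -15) = 19
A (Dana): min(17, 19) = 17
F (Ravi): max(-3, -14, -9, 10) = 10
G (Ravi): max(4, 20, 8, -7) = 20
B (Dana): min(10, 20) = 10
H (Ravi): max(-9, 16, 5) = 16
J (Ravi): max(-12, 9, 2) = 9
K (Ravi): max(-6, -16) = -6
C (Dana): min(16, 9, -6) = -6
R0 (Ravi): max(17, 10, -6) = 17
At R0, Ravi picks A (highest: 17).
At A, Dana picks D (lowest: 17).
At D, Ravi picks leaf1 (highest: 17).
Terminal value 17.

leaf1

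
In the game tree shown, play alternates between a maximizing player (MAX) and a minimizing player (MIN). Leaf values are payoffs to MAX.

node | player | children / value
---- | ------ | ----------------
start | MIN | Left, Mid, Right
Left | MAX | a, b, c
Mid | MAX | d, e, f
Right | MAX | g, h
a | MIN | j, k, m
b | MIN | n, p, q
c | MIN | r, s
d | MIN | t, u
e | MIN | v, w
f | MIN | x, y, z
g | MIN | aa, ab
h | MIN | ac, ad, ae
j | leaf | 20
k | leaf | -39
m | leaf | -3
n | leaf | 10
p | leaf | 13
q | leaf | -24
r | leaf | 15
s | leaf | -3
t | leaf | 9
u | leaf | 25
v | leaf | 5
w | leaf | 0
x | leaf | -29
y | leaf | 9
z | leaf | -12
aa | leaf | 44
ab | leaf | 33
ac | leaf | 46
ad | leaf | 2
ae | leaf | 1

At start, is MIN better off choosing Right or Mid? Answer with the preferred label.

g (MIN): min(44, 33) = 33
h (MIN): min(46, 2, 1) = 1
Right (MAX): max(33, 1) = 33
d (MIN): min(9, 25) = 9
e (MIN): min(5, 0) = 0
f (MIN): min(-29, 9, -12) = -29
Mid (MAX): max(9, 0, -29) = 9
MIN prefers the lower value; Right=33, Mid=9. Mid is better since 9 < 33.

Mid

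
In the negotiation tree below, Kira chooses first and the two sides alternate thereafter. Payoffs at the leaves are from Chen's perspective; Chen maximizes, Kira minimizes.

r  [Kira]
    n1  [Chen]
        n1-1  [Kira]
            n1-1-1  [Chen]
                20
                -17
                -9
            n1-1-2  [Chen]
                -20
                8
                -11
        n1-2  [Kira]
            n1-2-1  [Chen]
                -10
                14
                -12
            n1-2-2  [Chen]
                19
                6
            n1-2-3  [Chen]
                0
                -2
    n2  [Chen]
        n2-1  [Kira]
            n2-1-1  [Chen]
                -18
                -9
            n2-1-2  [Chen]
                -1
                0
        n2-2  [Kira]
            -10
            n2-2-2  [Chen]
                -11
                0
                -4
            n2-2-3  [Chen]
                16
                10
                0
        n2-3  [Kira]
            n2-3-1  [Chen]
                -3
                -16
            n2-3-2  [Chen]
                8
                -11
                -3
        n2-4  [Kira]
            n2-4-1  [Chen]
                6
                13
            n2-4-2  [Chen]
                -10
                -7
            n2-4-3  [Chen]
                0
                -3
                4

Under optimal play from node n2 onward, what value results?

n2-1-1 (Chen): max(-18, -9) = -9
n2-1-2 (Chen): max(-1, 0) = 0
n2-1 (Kira): min(-9, 0) = -9
n2-2-2 (Chen): max(-11, 0, -4) = 0
n2-2-3 (Chen): max(16, 10, 0) = 16
n2-2 (Kira): min(-10, 0, 16) = -10
n2-3-1 (Chen): max(-3, -16) = -3
n2-3-2 (Chen): max(8, -11, -3) = 8
n2-3 (Kira): min(-3, 8) = -3
n2-4-1 (Chen): max(6, 13) = 13
n2-4-2 (Chen): max(-10, -7) = -7
n2-4-3 (Chen): max(0, -3, 4) = 4
n2-4 (Kira): min(13, -7, 4) = -7
n2 (Chen): max(-9, -10, -3, -7) = -3

-3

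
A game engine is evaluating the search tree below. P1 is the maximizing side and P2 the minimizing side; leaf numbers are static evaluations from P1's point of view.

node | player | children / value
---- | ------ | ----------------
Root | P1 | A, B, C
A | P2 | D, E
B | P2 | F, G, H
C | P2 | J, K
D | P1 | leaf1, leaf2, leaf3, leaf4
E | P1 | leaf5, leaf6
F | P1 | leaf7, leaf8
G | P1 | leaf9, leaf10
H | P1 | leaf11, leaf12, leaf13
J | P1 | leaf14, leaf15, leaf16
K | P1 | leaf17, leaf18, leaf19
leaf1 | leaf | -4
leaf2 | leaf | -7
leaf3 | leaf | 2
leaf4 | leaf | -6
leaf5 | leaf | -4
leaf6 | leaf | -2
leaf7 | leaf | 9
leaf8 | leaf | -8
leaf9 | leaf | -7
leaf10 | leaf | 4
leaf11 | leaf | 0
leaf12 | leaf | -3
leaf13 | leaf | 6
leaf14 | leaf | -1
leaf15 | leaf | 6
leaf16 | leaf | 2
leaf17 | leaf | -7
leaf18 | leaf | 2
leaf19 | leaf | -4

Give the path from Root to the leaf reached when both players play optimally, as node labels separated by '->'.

D (P1): max(-4, -7, 2, -6) = 2
E (P1): max(-4, -2) = -2
A (P2): min(2, -2) = -2
F (P1): max(9, -8) = 9
G (P1): max(-7, 4) = 4
H (P1): max(0, -3, 6) = 6
B (P2): min(9, 4, 6) = 4
J (P1): max(-1, 6, 2) = 6
K (P1): max(-7, 2, -4) = 2
C (P2): min(6, 2) = 2
Root (P1): max(-2, 4, 2) = 4
At Root, P1 picks B (highest: 4).
At B, P2 picks G (lowest: 4).
At G, P1 picks leaf10 (highest: 4).
Terminal value 4.

Root -> B -> G -> leaf10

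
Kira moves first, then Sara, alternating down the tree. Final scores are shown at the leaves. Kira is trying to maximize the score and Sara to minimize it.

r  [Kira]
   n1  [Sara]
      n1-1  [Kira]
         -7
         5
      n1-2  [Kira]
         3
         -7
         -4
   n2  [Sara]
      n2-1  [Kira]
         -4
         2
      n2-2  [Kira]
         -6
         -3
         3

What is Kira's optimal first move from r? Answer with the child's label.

n1

n1-1 (Kira): max(-7, 5) = 5
n1-2 (Kira): max(3, -7, -4) = 3
n1 (Sara): min(5, 3) = 3
n2-1 (Kira): max(-4, 2) = 2
n2-2 (Kira): max(-6, -3, 3) = 3
n2 (Sara): min(2, 3) = 2
r (Kira): max(3, 2) = 3
Kira at r wants the highest of {n1=3, n2=2}, so chooses n1.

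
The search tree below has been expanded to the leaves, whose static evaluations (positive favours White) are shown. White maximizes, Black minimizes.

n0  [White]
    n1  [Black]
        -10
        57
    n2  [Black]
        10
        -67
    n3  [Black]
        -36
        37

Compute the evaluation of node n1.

n1 (Black): min(-10, 57) = -10

-10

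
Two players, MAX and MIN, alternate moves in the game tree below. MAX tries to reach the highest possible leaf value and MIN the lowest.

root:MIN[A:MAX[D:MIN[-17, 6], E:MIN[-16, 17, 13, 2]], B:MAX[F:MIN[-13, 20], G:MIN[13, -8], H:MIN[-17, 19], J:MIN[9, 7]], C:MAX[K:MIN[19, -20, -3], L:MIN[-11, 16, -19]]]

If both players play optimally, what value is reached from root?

D (MIN): min(-17, 6) = -17
E (MIN): min(-16, 17, 13, 2) = -16
A (MAX): max(-17, -16) = -16
F (MIN): min(-13, 20) = -13
G (MIN): min(13, -8) = -8
H (MIN): min(-17, 19) = -17
J (MIN): min(9, 7) = 7
B (MAX): max(-13, -8, -17, 7) = 7
K (MIN): min(19, -20, -3) = -20
L (MIN): min(-11, 16, -19) = -19
C (MAX): max(-20, -19) = -19
root (MIN): min(-16, 7, -19) = -19

-19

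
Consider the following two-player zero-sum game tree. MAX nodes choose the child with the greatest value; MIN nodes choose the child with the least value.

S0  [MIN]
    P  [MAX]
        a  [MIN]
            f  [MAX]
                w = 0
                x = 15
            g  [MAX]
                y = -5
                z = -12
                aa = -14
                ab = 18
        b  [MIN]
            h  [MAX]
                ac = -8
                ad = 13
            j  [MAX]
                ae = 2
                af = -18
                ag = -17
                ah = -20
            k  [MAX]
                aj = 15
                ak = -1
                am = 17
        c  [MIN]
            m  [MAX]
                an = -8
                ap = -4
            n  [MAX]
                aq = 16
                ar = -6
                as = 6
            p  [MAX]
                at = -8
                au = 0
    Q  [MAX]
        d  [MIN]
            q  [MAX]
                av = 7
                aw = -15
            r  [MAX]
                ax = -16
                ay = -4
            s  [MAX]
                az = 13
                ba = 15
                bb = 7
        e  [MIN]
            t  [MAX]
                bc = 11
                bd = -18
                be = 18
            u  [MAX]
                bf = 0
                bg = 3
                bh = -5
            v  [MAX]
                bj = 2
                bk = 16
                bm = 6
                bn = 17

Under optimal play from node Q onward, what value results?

q (MAX): max(7, -15) = 7
r (MAX): max(-16, -4) = -4
s (MAX): max(13, 15, 7) = 15
d (MIN): min(7, -4, 15) = -4
t (MAX): max(11, -18, 18) = 18
u (MAX): max(0, 3, -5) = 3
v (MAX): max(2, 16, 6, 17) = 17
e (MIN): min(18, 3, 17) = 3
Q (MAX): max(-4, 3) = 3

3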